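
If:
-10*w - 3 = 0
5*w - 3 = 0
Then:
No Solution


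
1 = 1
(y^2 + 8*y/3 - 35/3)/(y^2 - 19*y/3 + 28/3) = (y + 5)/(y - 4)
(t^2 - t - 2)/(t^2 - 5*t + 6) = (t + 1)/(t - 3)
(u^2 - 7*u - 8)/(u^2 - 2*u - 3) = (u - 8)/(u - 3)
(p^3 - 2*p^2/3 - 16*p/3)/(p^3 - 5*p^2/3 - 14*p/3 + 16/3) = p/(p - 1)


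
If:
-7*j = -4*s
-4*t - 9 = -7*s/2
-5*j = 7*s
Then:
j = 0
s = 0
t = -9/4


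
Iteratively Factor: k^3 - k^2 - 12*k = (k - 4)*(k^2 + 3*k) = k*(k - 4)*(k + 3)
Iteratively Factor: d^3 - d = (d + 1)*(d^2 - d) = (d - 1)*(d + 1)*(d)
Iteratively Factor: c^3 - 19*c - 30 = (c + 2)*(c^2 - 2*c - 15) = (c + 2)*(c + 3)*(c - 5)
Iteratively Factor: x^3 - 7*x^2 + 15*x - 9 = (x - 3)*(x^2 - 4*x + 3) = (x - 3)*(x - 1)*(x - 3)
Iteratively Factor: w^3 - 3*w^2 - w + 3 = (w - 1)*(w^2 - 2*w - 3) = (w - 1)*(w + 1)*(w - 3)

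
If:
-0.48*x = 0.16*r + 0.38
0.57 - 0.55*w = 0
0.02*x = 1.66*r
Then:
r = -0.01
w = 1.04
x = -0.79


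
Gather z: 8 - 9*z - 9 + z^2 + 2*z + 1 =z^2 - 7*z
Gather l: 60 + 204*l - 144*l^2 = -144*l^2 + 204*l + 60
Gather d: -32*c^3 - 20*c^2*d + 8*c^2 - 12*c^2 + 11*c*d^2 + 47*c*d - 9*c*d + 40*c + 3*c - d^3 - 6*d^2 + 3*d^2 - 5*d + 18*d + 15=-32*c^3 - 4*c^2 + 43*c - d^3 + d^2*(11*c - 3) + d*(-20*c^2 + 38*c + 13) + 15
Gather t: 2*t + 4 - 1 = 2*t + 3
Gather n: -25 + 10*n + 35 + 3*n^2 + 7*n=3*n^2 + 17*n + 10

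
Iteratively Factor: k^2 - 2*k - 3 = (k + 1)*(k - 3)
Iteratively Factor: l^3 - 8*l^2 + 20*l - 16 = (l - 2)*(l^2 - 6*l + 8) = (l - 4)*(l - 2)*(l - 2)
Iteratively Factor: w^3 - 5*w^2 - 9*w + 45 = (w - 3)*(w^2 - 2*w - 15) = (w - 5)*(w - 3)*(w + 3)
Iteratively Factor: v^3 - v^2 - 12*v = (v + 3)*(v^2 - 4*v) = (v - 4)*(v + 3)*(v)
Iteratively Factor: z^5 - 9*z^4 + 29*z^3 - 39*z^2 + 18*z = (z - 3)*(z^4 - 6*z^3 + 11*z^2 - 6*z) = z*(z - 3)*(z^3 - 6*z^2 + 11*z - 6) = z*(z - 3)^2*(z^2 - 3*z + 2) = z*(z - 3)^2*(z - 1)*(z - 2)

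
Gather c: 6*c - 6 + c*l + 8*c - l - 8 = c*(l + 14) - l - 14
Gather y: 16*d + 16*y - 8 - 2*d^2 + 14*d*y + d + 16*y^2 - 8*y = -2*d^2 + 17*d + 16*y^2 + y*(14*d + 8) - 8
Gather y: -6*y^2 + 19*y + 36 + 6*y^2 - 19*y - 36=0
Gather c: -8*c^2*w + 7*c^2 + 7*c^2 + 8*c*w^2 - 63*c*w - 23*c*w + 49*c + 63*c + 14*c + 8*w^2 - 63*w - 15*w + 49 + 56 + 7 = c^2*(14 - 8*w) + c*(8*w^2 - 86*w + 126) + 8*w^2 - 78*w + 112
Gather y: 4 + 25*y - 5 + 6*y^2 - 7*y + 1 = 6*y^2 + 18*y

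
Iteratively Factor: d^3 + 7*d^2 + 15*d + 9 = (d + 3)*(d^2 + 4*d + 3) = (d + 3)^2*(d + 1)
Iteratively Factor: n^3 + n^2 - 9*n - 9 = (n - 3)*(n^2 + 4*n + 3) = (n - 3)*(n + 3)*(n + 1)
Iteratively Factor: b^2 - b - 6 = (b - 3)*(b + 2)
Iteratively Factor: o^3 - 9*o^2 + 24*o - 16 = (o - 4)*(o^2 - 5*o + 4) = (o - 4)^2*(o - 1)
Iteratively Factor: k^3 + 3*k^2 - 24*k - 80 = (k + 4)*(k^2 - k - 20) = (k + 4)^2*(k - 5)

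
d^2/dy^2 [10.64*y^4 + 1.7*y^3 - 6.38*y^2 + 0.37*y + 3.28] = 127.68*y^2 + 10.2*y - 12.76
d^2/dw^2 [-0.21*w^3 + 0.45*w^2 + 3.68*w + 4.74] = 0.9 - 1.26*w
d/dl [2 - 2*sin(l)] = -2*cos(l)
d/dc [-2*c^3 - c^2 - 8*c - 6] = -6*c^2 - 2*c - 8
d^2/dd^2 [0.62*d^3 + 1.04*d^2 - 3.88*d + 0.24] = 3.72*d + 2.08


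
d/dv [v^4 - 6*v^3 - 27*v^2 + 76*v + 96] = 4*v^3 - 18*v^2 - 54*v + 76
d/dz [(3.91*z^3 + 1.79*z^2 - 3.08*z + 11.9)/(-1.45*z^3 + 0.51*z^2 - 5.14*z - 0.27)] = (-3.5527136788005e-15*z^5 + 4.5896*z^4 - 49.1268*z^3 + 40.9681*z^2 - 13.1046*z + 61.9976)/(2.1025*z^6 - 1.479*z^5 + 15.1661*z^4 - 4.4598*z^3 + 26.1442*z^2 + 2.7756*z + 0.0729)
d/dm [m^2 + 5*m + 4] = 2*m + 5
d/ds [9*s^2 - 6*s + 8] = 18*s - 6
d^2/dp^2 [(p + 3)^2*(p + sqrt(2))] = 6*p + 2*sqrt(2) + 12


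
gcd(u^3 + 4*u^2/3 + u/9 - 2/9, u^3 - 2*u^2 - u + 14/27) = u^2 + u/3 - 2/9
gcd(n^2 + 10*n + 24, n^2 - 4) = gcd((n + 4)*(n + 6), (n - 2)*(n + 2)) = 1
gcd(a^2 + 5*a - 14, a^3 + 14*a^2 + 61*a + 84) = a + 7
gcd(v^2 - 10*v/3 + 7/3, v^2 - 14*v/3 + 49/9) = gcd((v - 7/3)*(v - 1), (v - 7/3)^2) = v - 7/3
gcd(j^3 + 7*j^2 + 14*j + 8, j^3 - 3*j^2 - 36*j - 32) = j^2 + 5*j + 4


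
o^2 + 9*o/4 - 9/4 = (o - 3/4)*(o + 3)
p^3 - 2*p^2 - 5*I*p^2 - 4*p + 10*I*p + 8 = (p - 2)*(p - 4*I)*(p - I)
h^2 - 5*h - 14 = (h - 7)*(h + 2)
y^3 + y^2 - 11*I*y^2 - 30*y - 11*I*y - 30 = (y + 1)*(y - 6*I)*(y - 5*I)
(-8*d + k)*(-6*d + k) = 48*d^2 - 14*d*k + k^2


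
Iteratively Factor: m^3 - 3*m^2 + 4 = (m + 1)*(m^2 - 4*m + 4) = (m - 2)*(m + 1)*(m - 2)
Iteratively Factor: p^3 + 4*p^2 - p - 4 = (p + 1)*(p^2 + 3*p - 4) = (p + 1)*(p + 4)*(p - 1)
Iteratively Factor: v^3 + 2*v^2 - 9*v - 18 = (v + 3)*(v^2 - v - 6) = (v + 2)*(v + 3)*(v - 3)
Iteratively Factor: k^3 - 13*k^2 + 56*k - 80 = (k - 5)*(k^2 - 8*k + 16) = (k - 5)*(k - 4)*(k - 4)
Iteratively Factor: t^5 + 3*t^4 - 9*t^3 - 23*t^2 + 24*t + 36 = (t - 2)*(t^4 + 5*t^3 + t^2 - 21*t - 18) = (t - 2)*(t + 3)*(t^3 + 2*t^2 - 5*t - 6) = (t - 2)*(t + 1)*(t + 3)*(t^2 + t - 6) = (t - 2)*(t + 1)*(t + 3)^2*(t - 2)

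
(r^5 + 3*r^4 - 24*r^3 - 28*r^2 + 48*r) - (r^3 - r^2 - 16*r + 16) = r^5 + 3*r^4 - 25*r^3 - 27*r^2 + 64*r - 16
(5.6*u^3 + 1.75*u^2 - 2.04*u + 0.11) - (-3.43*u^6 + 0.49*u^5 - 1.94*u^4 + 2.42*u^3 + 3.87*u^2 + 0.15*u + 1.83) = 3.43*u^6 - 0.49*u^5 + 1.94*u^4 + 3.18*u^3 - 2.12*u^2 - 2.19*u - 1.72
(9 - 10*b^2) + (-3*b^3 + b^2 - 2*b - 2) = -3*b^3 - 9*b^2 - 2*b + 7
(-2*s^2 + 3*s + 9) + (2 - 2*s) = -2*s^2 + s + 11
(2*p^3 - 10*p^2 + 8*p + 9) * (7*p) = 14*p^4 - 70*p^3 + 56*p^2 + 63*p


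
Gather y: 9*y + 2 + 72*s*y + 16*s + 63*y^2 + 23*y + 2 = 16*s + 63*y^2 + y*(72*s + 32) + 4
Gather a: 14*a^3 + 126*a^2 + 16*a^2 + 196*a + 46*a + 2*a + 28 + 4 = 14*a^3 + 142*a^2 + 244*a + 32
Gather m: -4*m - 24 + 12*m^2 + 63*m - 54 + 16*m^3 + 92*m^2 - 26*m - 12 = 16*m^3 + 104*m^2 + 33*m - 90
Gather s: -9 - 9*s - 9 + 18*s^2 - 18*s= 18*s^2 - 27*s - 18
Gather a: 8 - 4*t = 8 - 4*t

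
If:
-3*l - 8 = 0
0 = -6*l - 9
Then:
No Solution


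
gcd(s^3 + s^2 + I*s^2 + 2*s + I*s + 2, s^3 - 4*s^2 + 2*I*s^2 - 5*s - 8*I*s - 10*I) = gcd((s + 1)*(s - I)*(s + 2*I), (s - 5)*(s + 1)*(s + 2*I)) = s^2 + s*(1 + 2*I) + 2*I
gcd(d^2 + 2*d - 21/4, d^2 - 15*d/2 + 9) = d - 3/2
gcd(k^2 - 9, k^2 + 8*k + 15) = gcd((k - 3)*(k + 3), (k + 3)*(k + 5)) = k + 3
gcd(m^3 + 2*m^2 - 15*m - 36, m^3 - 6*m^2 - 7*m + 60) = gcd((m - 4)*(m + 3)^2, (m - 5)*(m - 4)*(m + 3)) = m^2 - m - 12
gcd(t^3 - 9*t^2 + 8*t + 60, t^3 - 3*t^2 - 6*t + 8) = t + 2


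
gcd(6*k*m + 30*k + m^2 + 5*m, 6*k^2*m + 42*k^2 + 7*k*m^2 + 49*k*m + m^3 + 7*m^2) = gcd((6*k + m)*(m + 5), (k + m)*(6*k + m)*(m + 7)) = 6*k + m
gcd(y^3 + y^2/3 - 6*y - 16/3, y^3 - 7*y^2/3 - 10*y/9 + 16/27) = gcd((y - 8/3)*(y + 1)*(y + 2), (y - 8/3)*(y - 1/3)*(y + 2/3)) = y - 8/3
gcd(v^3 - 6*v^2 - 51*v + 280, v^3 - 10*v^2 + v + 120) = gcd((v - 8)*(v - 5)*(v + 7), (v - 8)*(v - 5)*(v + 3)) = v^2 - 13*v + 40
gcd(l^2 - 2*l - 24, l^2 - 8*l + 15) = 1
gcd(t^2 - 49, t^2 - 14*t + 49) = t - 7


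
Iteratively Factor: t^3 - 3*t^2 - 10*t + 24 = (t - 2)*(t^2 - t - 12) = (t - 2)*(t + 3)*(t - 4)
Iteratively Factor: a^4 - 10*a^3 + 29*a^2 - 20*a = (a - 5)*(a^3 - 5*a^2 + 4*a) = (a - 5)*(a - 4)*(a^2 - a) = a*(a - 5)*(a - 4)*(a - 1)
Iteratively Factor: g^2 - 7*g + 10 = (g - 2)*(g - 5)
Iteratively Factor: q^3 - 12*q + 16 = (q - 2)*(q^2 + 2*q - 8) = (q - 2)^2*(q + 4)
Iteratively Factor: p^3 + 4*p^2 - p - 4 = (p + 4)*(p^2 - 1) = (p + 1)*(p + 4)*(p - 1)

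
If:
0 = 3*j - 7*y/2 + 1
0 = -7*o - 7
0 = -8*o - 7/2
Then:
No Solution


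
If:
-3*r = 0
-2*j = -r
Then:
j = 0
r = 0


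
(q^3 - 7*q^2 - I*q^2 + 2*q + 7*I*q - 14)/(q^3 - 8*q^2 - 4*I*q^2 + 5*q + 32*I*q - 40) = (q^2 - q*(7 + 2*I) + 14*I)/(q^2 - q*(8 + 5*I) + 40*I)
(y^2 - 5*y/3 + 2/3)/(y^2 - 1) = (y - 2/3)/(y + 1)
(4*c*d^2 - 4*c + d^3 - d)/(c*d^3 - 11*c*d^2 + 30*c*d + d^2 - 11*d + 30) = (4*c*d^2 - 4*c + d^3 - d)/(c*d^3 - 11*c*d^2 + 30*c*d + d^2 - 11*d + 30)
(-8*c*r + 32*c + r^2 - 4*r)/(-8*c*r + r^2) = (r - 4)/r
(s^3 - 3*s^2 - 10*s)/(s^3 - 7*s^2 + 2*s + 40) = s/(s - 4)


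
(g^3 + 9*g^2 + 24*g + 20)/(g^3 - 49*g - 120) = (g^2 + 4*g + 4)/(g^2 - 5*g - 24)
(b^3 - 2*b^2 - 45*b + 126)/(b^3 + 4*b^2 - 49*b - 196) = (b^2 - 9*b + 18)/(b^2 - 3*b - 28)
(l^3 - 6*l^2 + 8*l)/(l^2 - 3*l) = (l^2 - 6*l + 8)/(l - 3)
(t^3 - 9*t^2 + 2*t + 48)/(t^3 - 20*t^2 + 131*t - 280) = (t^2 - t - 6)/(t^2 - 12*t + 35)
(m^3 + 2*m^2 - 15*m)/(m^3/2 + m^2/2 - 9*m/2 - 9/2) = 2*m*(m + 5)/(m^2 + 4*m + 3)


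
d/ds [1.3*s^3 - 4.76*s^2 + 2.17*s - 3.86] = 3.9*s^2 - 9.52*s + 2.17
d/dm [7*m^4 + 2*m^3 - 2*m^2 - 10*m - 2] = 28*m^3 + 6*m^2 - 4*m - 10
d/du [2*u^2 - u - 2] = 4*u - 1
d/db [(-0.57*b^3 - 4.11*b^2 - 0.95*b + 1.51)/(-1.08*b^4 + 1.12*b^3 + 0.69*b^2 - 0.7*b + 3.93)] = (-0.6156*b^6 - 8.8776*b^5 + 1.1319*b^4 + 9.4492*b^3 - 8.2614*b^2 - 34.3884*b - 2.6765)/(1.1664*b^8 - 2.4192*b^7 - 0.236*b^6 + 3.0576*b^5 - 9.5807*b^4 + 7.8372*b^3 + 5.9134*b^2 - 5.502*b + 15.4449)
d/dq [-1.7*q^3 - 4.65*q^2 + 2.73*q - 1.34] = -5.1*q^2 - 9.3*q + 2.73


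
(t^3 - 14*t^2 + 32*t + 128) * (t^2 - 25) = t^5 - 14*t^4 + 7*t^3 + 478*t^2 - 800*t - 3200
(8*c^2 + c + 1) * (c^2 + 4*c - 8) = 8*c^4 + 33*c^3 - 59*c^2 - 4*c - 8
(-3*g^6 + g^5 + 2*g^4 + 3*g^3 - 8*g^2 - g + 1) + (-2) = -3*g^6 + g^5 + 2*g^4 + 3*g^3 - 8*g^2 - g - 1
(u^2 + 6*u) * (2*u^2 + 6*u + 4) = 2*u^4 + 18*u^3 + 40*u^2 + 24*u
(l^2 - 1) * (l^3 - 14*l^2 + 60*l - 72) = l^5 - 14*l^4 + 59*l^3 - 58*l^2 - 60*l + 72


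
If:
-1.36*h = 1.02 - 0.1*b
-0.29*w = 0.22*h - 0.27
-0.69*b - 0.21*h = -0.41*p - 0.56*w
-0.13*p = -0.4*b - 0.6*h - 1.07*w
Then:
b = -9.75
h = -1.47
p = -19.96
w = 2.04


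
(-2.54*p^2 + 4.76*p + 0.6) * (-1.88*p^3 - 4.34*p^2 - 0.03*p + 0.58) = 4.7752*p^5 + 2.0748*p^4 - 21.7102*p^3 - 4.22*p^2 + 2.7428*p + 0.348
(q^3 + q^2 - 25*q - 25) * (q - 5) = q^4 - 4*q^3 - 30*q^2 + 100*q + 125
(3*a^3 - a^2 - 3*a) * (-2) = -6*a^3 + 2*a^2 + 6*a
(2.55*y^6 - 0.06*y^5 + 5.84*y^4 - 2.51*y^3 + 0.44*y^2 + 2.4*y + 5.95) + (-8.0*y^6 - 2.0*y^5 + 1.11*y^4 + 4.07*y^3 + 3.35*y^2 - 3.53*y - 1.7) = -5.45*y^6 - 2.06*y^5 + 6.95*y^4 + 1.56*y^3 + 3.79*y^2 - 1.13*y + 4.25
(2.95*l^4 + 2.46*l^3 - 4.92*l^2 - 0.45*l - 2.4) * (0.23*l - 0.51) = 0.6785*l^5 - 0.9387*l^4 - 2.3862*l^3 + 2.4057*l^2 - 0.3225*l + 1.224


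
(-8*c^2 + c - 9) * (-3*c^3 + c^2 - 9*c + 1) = 24*c^5 - 11*c^4 + 100*c^3 - 26*c^2 + 82*c - 9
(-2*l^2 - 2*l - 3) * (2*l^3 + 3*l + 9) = -4*l^5 - 4*l^4 - 12*l^3 - 24*l^2 - 27*l - 27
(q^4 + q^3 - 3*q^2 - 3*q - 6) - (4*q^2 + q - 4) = q^4 + q^3 - 7*q^2 - 4*q - 2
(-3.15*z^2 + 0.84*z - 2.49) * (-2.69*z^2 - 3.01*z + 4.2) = 8.4735*z^4 + 7.2219*z^3 - 9.0603*z^2 + 11.0229*z - 10.458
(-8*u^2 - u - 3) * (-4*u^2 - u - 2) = 32*u^4 + 12*u^3 + 29*u^2 + 5*u + 6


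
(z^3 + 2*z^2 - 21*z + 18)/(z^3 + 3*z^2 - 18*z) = (z - 1)/z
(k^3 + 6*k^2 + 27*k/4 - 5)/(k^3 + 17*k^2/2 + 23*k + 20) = (k - 1/2)/(k + 2)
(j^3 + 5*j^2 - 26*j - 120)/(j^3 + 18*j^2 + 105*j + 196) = (j^2 + j - 30)/(j^2 + 14*j + 49)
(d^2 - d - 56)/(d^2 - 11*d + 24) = (d + 7)/(d - 3)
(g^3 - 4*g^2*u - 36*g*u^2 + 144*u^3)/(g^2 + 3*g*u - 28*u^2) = (g^2 - 36*u^2)/(g + 7*u)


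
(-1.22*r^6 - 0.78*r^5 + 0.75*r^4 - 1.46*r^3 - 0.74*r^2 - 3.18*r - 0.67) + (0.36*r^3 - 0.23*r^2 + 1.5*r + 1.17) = -1.22*r^6 - 0.78*r^5 + 0.75*r^4 - 1.1*r^3 - 0.97*r^2 - 1.68*r + 0.5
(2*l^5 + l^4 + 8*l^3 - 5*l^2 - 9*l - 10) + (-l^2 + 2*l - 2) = 2*l^5 + l^4 + 8*l^3 - 6*l^2 - 7*l - 12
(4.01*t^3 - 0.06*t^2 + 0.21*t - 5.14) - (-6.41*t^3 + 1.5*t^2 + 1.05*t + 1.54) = 10.42*t^3 - 1.56*t^2 - 0.84*t - 6.68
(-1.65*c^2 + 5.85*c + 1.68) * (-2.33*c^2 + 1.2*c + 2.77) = 3.8445*c^4 - 15.6105*c^3 - 1.4649*c^2 + 18.2205*c + 4.6536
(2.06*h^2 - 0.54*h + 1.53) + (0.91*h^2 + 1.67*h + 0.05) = 2.97*h^2 + 1.13*h + 1.58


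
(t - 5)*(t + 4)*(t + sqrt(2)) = t^3 - t^2 + sqrt(2)*t^2 - 20*t - sqrt(2)*t - 20*sqrt(2)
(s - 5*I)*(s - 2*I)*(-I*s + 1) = -I*s^3 - 6*s^2 + 3*I*s - 10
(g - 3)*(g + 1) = g^2 - 2*g - 3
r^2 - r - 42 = (r - 7)*(r + 6)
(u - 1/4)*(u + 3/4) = u^2 + u/2 - 3/16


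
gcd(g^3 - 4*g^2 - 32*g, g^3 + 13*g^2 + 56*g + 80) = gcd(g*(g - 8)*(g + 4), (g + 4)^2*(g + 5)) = g + 4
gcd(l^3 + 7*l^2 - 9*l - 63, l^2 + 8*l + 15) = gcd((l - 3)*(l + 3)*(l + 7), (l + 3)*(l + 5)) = l + 3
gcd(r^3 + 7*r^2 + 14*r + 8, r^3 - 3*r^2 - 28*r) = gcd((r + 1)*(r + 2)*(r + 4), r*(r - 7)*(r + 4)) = r + 4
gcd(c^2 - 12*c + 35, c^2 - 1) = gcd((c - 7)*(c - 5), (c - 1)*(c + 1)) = 1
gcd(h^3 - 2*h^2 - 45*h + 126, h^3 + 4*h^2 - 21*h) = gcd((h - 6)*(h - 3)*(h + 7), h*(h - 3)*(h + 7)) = h^2 + 4*h - 21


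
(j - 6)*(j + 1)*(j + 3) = j^3 - 2*j^2 - 21*j - 18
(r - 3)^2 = r^2 - 6*r + 9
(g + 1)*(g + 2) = g^2 + 3*g + 2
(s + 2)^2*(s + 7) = s^3 + 11*s^2 + 32*s + 28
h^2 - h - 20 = (h - 5)*(h + 4)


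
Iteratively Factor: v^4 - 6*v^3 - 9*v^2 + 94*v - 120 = (v - 3)*(v^3 - 3*v^2 - 18*v + 40) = (v - 5)*(v - 3)*(v^2 + 2*v - 8) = (v - 5)*(v - 3)*(v + 4)*(v - 2)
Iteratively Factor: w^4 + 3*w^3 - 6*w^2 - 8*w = (w + 1)*(w^3 + 2*w^2 - 8*w) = (w - 2)*(w + 1)*(w^2 + 4*w) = w*(w - 2)*(w + 1)*(w + 4)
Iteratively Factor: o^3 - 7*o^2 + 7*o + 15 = (o - 5)*(o^2 - 2*o - 3) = (o - 5)*(o - 3)*(o + 1)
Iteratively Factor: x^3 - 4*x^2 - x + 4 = (x + 1)*(x^2 - 5*x + 4) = (x - 4)*(x + 1)*(x - 1)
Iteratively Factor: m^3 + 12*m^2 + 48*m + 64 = (m + 4)*(m^2 + 8*m + 16) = (m + 4)^2*(m + 4)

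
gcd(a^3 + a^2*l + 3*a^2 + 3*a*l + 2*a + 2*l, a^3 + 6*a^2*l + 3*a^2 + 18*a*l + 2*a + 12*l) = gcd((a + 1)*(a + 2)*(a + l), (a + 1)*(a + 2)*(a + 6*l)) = a^2 + 3*a + 2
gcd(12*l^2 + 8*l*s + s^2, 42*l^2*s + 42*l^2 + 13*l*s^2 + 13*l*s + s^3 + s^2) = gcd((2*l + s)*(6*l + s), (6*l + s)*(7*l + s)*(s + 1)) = 6*l + s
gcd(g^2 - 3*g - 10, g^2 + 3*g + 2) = g + 2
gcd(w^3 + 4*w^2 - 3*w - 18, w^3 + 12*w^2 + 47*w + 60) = w + 3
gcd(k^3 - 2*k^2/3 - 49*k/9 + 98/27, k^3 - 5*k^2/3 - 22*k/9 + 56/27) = k^2 - 3*k + 14/9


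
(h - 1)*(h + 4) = h^2 + 3*h - 4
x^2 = x^2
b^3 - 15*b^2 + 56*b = b*(b - 8)*(b - 7)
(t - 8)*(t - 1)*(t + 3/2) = t^3 - 15*t^2/2 - 11*t/2 + 12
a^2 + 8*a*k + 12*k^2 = (a + 2*k)*(a + 6*k)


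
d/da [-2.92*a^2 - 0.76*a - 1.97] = -5.84*a - 0.76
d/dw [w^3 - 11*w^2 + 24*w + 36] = 3*w^2 - 22*w + 24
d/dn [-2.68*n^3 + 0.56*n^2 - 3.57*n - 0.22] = -8.04*n^2 + 1.12*n - 3.57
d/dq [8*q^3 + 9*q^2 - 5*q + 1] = 24*q^2 + 18*q - 5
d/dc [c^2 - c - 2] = 2*c - 1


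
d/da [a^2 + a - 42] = 2*a + 1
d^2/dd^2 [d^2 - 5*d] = 2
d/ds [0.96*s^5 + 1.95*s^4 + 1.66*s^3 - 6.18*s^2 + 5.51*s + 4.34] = 4.8*s^4 + 7.8*s^3 + 4.98*s^2 - 12.36*s + 5.51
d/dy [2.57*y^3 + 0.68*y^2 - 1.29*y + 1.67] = 7.71*y^2 + 1.36*y - 1.29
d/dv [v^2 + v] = 2*v + 1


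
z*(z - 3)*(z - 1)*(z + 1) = z^4 - 3*z^3 - z^2 + 3*z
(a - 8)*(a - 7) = a^2 - 15*a + 56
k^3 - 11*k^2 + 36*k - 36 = (k - 6)*(k - 3)*(k - 2)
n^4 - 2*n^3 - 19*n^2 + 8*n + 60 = (n - 5)*(n - 2)*(n + 2)*(n + 3)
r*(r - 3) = r^2 - 3*r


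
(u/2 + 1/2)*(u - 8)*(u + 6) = u^3/2 - u^2/2 - 25*u - 24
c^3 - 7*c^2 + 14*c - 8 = (c - 4)*(c - 2)*(c - 1)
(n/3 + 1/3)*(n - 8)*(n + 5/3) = n^3/3 - 16*n^2/9 - 59*n/9 - 40/9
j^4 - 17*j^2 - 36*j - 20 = (j - 5)*(j + 1)*(j + 2)^2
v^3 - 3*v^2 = v^2*(v - 3)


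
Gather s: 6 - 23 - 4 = -21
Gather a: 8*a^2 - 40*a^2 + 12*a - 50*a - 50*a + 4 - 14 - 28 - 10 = -32*a^2 - 88*a - 48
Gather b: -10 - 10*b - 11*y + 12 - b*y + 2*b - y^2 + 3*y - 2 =b*(-y - 8) - y^2 - 8*y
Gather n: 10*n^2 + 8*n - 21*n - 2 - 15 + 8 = 10*n^2 - 13*n - 9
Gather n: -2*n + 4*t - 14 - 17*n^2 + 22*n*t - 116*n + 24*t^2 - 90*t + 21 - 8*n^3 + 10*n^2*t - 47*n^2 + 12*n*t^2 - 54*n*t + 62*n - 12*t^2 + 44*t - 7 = -8*n^3 + n^2*(10*t - 64) + n*(12*t^2 - 32*t - 56) + 12*t^2 - 42*t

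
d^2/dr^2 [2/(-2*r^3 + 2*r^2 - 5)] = 8*(-2*r^2*(3*r - 2)^2 + (3*r - 1)*(2*r^3 - 2*r^2 + 5))/(2*r^3 - 2*r^2 + 5)^3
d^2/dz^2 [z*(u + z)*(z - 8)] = 2*u + 6*z - 16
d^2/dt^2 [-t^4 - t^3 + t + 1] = 6*t*(-2*t - 1)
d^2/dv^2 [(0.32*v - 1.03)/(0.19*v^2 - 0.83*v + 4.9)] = ((0.9226 - 0.3648*v)*(0.19*v^2 - 0.83*v + 4.9) + (0.32*v - 1.03)*(0.38*v - 0.83)*(0.76*v - 1.66))/(0.19*v^2 - 0.83*v + 4.9)^3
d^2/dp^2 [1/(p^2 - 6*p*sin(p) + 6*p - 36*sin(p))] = 2*((p^2 - 6*p*sin(p) + 6*p - 36*sin(p))*(-3*p*sin(p) - 18*sin(p) + 6*cos(p) - 1) + 4*(3*p*cos(p) - p + 3*sin(p) + 18*cos(p) - 3)^2)/((p + 6)^3*(p - 6*sin(p))^3)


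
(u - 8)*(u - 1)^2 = u^3 - 10*u^2 + 17*u - 8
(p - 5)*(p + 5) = p^2 - 25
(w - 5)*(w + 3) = w^2 - 2*w - 15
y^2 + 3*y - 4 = (y - 1)*(y + 4)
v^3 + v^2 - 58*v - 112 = (v - 8)*(v + 2)*(v + 7)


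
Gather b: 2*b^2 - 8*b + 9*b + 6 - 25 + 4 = 2*b^2 + b - 15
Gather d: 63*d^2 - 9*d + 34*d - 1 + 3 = 63*d^2 + 25*d + 2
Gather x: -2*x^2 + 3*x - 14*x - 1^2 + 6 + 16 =-2*x^2 - 11*x + 21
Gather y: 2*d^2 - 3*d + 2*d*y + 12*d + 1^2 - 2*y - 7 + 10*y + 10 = 2*d^2 + 9*d + y*(2*d + 8) + 4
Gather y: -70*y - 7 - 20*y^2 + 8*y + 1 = -20*y^2 - 62*y - 6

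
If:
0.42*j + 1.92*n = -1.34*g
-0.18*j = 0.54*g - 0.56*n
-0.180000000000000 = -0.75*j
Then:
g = -0.08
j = 0.24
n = 0.00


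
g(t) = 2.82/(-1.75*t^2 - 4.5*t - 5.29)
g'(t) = 2.82*(3.5*t + 4.5)/(-1.75*t^2 - 4.5*t - 5.29)^2 = (9.87*t + 12.69)/(1.75*t^2 + 4.5*t + 5.29)^2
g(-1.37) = -1.17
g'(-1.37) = -0.14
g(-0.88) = -1.05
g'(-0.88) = 0.56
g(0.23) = -0.44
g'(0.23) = 0.36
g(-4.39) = -0.15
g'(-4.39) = -0.08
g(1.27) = -0.20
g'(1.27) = 0.13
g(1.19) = -0.21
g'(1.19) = 0.14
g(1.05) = -0.24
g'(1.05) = 0.16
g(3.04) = -0.08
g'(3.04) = 0.03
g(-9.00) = -0.03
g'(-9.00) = -0.01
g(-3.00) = -0.37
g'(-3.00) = -0.30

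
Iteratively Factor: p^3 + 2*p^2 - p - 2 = (p - 1)*(p^2 + 3*p + 2) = (p - 1)*(p + 2)*(p + 1)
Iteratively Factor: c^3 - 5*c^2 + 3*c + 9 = (c - 3)*(c^2 - 2*c - 3) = (c - 3)^2*(c + 1)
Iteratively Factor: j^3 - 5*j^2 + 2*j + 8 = (j - 2)*(j^2 - 3*j - 4) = (j - 2)*(j + 1)*(j - 4)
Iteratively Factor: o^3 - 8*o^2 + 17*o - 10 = (o - 1)*(o^2 - 7*o + 10) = (o - 5)*(o - 1)*(o - 2)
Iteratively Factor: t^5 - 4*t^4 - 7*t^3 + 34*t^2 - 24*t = (t - 1)*(t^4 - 3*t^3 - 10*t^2 + 24*t) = (t - 1)*(t + 3)*(t^3 - 6*t^2 + 8*t) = (t - 4)*(t - 1)*(t + 3)*(t^2 - 2*t) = (t - 4)*(t - 2)*(t - 1)*(t + 3)*(t)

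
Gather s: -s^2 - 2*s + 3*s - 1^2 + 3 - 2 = -s^2 + s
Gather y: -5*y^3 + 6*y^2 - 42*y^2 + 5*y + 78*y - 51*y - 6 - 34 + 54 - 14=-5*y^3 - 36*y^2 + 32*y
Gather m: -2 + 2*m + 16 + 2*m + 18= 4*m + 32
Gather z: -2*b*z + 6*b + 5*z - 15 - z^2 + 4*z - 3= 6*b - z^2 + z*(9 - 2*b) - 18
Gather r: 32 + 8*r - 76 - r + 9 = 7*r - 35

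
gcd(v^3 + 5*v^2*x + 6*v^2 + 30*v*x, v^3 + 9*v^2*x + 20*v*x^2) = v^2 + 5*v*x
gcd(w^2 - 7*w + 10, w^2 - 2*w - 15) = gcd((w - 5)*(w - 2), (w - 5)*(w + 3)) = w - 5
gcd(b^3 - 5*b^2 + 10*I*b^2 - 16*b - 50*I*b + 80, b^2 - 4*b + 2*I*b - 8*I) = b + 2*I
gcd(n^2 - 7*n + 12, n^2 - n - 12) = n - 4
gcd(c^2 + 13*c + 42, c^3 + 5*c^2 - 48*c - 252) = c + 6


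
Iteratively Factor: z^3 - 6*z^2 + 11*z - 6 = (z - 1)*(z^2 - 5*z + 6) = (z - 3)*(z - 1)*(z - 2)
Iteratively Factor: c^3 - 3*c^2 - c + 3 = (c - 3)*(c^2 - 1) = (c - 3)*(c - 1)*(c + 1)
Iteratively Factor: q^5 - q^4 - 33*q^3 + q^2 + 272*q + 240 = (q + 4)*(q^4 - 5*q^3 - 13*q^2 + 53*q + 60) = (q - 4)*(q + 4)*(q^3 - q^2 - 17*q - 15) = (q - 4)*(q + 1)*(q + 4)*(q^2 - 2*q - 15) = (q - 5)*(q - 4)*(q + 1)*(q + 4)*(q + 3)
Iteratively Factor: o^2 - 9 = (o - 3)*(o + 3)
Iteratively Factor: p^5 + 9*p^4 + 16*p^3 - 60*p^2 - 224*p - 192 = (p + 4)*(p^4 + 5*p^3 - 4*p^2 - 44*p - 48) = (p - 3)*(p + 4)*(p^3 + 8*p^2 + 20*p + 16) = (p - 3)*(p + 2)*(p + 4)*(p^2 + 6*p + 8) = (p - 3)*(p + 2)^2*(p + 4)*(p + 4)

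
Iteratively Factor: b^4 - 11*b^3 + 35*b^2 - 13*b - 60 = (b - 3)*(b^3 - 8*b^2 + 11*b + 20) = (b - 5)*(b - 3)*(b^2 - 3*b - 4) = (b - 5)*(b - 3)*(b + 1)*(b - 4)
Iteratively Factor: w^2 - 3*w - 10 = (w + 2)*(w - 5)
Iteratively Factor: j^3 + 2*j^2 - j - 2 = (j - 1)*(j^2 + 3*j + 2) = (j - 1)*(j + 2)*(j + 1)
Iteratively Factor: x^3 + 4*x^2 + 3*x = (x + 3)*(x^2 + x) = (x + 1)*(x + 3)*(x)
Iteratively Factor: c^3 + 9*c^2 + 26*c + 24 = (c + 3)*(c^2 + 6*c + 8) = (c + 3)*(c + 4)*(c + 2)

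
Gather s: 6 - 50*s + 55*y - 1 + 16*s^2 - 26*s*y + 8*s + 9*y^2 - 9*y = 16*s^2 + s*(-26*y - 42) + 9*y^2 + 46*y + 5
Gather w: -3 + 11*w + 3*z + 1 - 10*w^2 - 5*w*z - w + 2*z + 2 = -10*w^2 + w*(10 - 5*z) + 5*z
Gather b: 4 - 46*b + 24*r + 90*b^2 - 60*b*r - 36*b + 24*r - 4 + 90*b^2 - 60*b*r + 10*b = 180*b^2 + b*(-120*r - 72) + 48*r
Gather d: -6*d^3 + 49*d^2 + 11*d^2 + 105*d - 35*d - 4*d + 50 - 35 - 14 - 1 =-6*d^3 + 60*d^2 + 66*d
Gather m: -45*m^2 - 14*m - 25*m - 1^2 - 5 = -45*m^2 - 39*m - 6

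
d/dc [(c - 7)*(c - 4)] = 2*c - 11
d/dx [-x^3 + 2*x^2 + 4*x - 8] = -3*x^2 + 4*x + 4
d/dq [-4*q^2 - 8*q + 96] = -8*q - 8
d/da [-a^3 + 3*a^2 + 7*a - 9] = -3*a^2 + 6*a + 7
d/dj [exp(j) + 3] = exp(j)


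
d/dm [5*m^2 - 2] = 10*m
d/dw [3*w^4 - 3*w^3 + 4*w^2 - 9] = w*(12*w^2 - 9*w + 8)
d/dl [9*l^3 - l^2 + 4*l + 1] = 27*l^2 - 2*l + 4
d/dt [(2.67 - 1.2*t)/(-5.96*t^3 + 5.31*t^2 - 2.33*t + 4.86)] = (-14.304*t^3 + 54.1116*t^2 - 28.3554*t + 0.3891)/(35.5216*t^6 - 63.2952*t^5 + 55.9697*t^4 - 82.6758*t^3 + 57.0421*t^2 - 22.6476*t + 23.6196)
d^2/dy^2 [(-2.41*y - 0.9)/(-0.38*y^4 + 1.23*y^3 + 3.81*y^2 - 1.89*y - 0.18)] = (4.176048*y^7 - 15.423744*y^6 - 11.678454*y^5 + 50.263686*y^4 + 147.944016*y^3 + 71.497728*y^2 - 27.772632*y + 6.024456)/(0.054872*y^12 - 0.532836*y^11 + 0.074214*y^10 + 9.642645*y^9 - 5.966433*y^8 - 61.90911*y^7 + 1.161837*y^6 + 74.962098*y^5 - 35.464149*y^4 - 1.145259*y^3 + 1.558602*y^2 + 0.183708*y + 0.005832)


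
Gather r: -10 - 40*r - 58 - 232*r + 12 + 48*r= -224*r - 56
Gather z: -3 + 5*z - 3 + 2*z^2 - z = 2*z^2 + 4*z - 6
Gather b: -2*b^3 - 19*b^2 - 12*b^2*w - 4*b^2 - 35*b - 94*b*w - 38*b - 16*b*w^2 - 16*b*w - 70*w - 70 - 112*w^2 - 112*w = -2*b^3 + b^2*(-12*w - 23) + b*(-16*w^2 - 110*w - 73) - 112*w^2 - 182*w - 70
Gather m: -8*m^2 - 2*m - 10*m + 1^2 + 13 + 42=-8*m^2 - 12*m + 56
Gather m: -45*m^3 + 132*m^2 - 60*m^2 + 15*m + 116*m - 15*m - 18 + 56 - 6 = -45*m^3 + 72*m^2 + 116*m + 32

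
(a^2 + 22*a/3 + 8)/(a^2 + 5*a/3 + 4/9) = 3*(a + 6)/(3*a + 1)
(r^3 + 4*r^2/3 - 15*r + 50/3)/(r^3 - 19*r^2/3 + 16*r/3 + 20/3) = (3*r^2 + 10*r - 25)/(3*r^2 - 13*r - 10)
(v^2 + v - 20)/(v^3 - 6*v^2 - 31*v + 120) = (v - 4)/(v^2 - 11*v + 24)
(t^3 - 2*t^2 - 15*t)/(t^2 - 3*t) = (t^2 - 2*t - 15)/(t - 3)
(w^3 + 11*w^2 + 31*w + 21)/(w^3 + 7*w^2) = 1 + 4/w + 3/w^2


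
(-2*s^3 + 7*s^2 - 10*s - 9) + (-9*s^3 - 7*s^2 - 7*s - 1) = -11*s^3 - 17*s - 10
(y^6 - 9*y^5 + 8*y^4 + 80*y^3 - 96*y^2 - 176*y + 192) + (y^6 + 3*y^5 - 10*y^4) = 2*y^6 - 6*y^5 - 2*y^4 + 80*y^3 - 96*y^2 - 176*y + 192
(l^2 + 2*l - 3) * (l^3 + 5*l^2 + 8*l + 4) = l^5 + 7*l^4 + 15*l^3 + 5*l^2 - 16*l - 12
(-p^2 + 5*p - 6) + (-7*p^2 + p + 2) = -8*p^2 + 6*p - 4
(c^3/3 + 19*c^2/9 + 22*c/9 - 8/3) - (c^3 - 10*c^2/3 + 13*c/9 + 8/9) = -2*c^3/3 + 49*c^2/9 + c - 32/9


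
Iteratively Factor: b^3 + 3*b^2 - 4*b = (b + 4)*(b^2 - b) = (b - 1)*(b + 4)*(b)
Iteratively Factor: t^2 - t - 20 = (t + 4)*(t - 5)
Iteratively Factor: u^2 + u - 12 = (u - 3)*(u + 4)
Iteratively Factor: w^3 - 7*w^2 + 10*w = (w)*(w^2 - 7*w + 10) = w*(w - 2)*(w - 5)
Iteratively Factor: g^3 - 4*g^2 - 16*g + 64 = (g - 4)*(g^2 - 16) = (g - 4)^2*(g + 4)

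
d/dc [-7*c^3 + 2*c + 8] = 2 - 21*c^2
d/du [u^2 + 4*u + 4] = 2*u + 4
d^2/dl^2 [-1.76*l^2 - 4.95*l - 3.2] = -3.52000000000000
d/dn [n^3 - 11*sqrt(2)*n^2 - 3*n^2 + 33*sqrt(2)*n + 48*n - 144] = 3*n^2 - 22*sqrt(2)*n - 6*n + 33*sqrt(2) + 48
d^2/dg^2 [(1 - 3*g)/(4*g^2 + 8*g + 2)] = 2*(-8*(g + 1)^2*(3*g - 1) + (9*g + 5)*(2*g^2 + 4*g + 1))/(2*g^2 + 4*g + 1)^3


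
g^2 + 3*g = g*(g + 3)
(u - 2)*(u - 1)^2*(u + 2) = u^4 - 2*u^3 - 3*u^2 + 8*u - 4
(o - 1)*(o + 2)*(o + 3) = o^3 + 4*o^2 + o - 6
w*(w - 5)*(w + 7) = w^3 + 2*w^2 - 35*w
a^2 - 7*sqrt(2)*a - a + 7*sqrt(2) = (a - 1)*(a - 7*sqrt(2))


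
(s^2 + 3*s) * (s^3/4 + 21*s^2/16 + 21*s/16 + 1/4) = s^5/4 + 33*s^4/16 + 21*s^3/4 + 67*s^2/16 + 3*s/4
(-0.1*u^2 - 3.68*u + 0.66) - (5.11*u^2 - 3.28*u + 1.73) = -5.21*u^2 - 0.4*u - 1.07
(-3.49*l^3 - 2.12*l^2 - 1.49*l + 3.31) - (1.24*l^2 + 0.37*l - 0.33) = -3.49*l^3 - 3.36*l^2 - 1.86*l + 3.64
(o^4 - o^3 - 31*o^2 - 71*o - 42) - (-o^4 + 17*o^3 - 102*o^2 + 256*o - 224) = 2*o^4 - 18*o^3 + 71*o^2 - 327*o + 182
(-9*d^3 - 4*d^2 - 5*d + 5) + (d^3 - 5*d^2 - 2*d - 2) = -8*d^3 - 9*d^2 - 7*d + 3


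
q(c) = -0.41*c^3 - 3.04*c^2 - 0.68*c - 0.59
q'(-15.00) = -186.23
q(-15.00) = 709.36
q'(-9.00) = -45.59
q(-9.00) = 58.18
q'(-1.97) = 6.52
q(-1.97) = -7.91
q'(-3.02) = 6.46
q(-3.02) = -14.97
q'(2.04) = -18.20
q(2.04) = -18.11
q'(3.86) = -42.48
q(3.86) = -72.09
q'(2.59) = -24.68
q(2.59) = -29.87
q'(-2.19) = 6.74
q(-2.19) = -9.37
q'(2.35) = -21.76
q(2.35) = -24.30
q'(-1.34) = 5.26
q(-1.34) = -4.15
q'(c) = -1.23*c^2 - 6.08*c - 0.68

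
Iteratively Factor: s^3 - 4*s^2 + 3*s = (s)*(s^2 - 4*s + 3) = s*(s - 1)*(s - 3)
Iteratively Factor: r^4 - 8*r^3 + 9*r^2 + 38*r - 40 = (r - 4)*(r^3 - 4*r^2 - 7*r + 10) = (r - 5)*(r - 4)*(r^2 + r - 2) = (r - 5)*(r - 4)*(r - 1)*(r + 2)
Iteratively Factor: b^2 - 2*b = (b)*(b - 2)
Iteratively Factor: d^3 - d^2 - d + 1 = (d - 1)*(d^2 - 1) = (d - 1)*(d + 1)*(d - 1)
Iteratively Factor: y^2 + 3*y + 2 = (y + 2)*(y + 1)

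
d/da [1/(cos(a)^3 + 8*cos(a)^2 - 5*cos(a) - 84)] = (3*cos(a)^2 + 16*cos(a) - 5)*sin(a)/(cos(a)^3 + 8*cos(a)^2 - 5*cos(a) - 84)^2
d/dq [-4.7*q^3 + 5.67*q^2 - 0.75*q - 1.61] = -14.1*q^2 + 11.34*q - 0.75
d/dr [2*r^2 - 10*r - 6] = 4*r - 10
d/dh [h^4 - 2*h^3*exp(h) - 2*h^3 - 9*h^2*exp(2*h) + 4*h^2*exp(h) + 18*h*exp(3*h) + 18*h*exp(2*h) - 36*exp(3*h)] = -2*h^3*exp(h) + 4*h^3 - 18*h^2*exp(2*h) - 2*h^2*exp(h) - 6*h^2 + 54*h*exp(3*h) + 18*h*exp(2*h) + 8*h*exp(h) - 90*exp(3*h) + 18*exp(2*h)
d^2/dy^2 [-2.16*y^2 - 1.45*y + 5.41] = -4.32000000000000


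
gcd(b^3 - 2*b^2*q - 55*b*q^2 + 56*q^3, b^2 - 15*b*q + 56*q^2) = -b + 8*q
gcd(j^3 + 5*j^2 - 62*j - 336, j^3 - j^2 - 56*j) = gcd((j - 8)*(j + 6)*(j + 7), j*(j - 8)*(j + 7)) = j^2 - j - 56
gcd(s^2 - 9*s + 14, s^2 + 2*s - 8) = s - 2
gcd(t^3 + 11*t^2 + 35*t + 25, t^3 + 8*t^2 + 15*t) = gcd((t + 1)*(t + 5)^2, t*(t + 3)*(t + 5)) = t + 5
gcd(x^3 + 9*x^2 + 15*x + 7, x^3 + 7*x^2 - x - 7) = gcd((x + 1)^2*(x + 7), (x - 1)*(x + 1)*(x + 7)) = x^2 + 8*x + 7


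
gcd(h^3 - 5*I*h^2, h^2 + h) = h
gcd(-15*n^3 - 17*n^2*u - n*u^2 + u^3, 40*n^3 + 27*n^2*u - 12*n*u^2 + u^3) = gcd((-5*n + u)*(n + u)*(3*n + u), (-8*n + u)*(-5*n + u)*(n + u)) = -5*n^2 - 4*n*u + u^2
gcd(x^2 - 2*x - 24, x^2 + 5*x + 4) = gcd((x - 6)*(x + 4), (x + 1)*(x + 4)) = x + 4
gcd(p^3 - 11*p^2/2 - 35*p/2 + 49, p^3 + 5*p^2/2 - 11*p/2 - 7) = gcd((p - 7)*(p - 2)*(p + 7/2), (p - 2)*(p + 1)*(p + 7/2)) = p^2 + 3*p/2 - 7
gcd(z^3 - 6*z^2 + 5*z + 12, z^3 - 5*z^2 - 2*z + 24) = z^2 - 7*z + 12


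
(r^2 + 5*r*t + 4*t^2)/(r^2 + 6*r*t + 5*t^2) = (r + 4*t)/(r + 5*t)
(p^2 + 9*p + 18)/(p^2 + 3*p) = (p + 6)/p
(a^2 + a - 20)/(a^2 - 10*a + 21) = (a^2 + a - 20)/(a^2 - 10*a + 21)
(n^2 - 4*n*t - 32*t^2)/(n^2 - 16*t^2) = (-n + 8*t)/(-n + 4*t)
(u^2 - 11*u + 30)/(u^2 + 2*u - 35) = (u - 6)/(u + 7)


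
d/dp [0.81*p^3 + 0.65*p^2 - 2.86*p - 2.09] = 2.43*p^2 + 1.3*p - 2.86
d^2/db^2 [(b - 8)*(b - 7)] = 2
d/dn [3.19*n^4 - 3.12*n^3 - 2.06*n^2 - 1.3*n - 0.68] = 12.76*n^3 - 9.36*n^2 - 4.12*n - 1.3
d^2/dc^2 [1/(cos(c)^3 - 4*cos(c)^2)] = (-9*tan(c)^4 - 70/cos(c)^2 - 31/cos(c)^3 + 11*cos(3*c)/cos(c)^4 + 105/cos(c)^4)/(cos(c) - 4)^3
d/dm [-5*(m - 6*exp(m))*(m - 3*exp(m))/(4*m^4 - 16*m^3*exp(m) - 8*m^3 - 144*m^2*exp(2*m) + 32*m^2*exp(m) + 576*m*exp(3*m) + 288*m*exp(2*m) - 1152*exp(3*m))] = 5*(5*m^3*exp(m) + 2*m^3 - 48*m^2*exp(2*m) - 17*m^2*exp(m) - 2*m^2 + 72*m*exp(3*m) + 84*m*exp(2*m) + 12*m*exp(m) - 72*exp(3*m) - 36*exp(2*m))/(4*(m^6 + 4*m^5*exp(m) - 4*m^5 - 44*m^4*exp(2*m) - 16*m^4*exp(m) + 4*m^4 - 96*m^3*exp(3*m) + 176*m^3*exp(2*m) + 16*m^3*exp(m) + 576*m^2*exp(4*m) + 384*m^2*exp(3*m) - 176*m^2*exp(2*m) - 2304*m*exp(4*m) - 384*m*exp(3*m) + 2304*exp(4*m)))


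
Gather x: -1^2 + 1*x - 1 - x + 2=0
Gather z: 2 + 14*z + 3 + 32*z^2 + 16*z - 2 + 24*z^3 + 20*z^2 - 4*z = 24*z^3 + 52*z^2 + 26*z + 3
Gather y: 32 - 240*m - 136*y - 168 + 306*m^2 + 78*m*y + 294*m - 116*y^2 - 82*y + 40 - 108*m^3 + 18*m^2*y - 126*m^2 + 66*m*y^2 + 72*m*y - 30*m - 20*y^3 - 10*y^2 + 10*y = -108*m^3 + 180*m^2 + 24*m - 20*y^3 + y^2*(66*m - 126) + y*(18*m^2 + 150*m - 208) - 96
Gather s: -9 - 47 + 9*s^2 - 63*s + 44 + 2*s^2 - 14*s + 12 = 11*s^2 - 77*s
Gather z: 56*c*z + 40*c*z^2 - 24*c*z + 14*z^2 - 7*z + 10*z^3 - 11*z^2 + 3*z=10*z^3 + z^2*(40*c + 3) + z*(32*c - 4)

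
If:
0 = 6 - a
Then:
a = 6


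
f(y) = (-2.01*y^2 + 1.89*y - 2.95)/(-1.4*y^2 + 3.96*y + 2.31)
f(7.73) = 2.14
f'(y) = (1.89 - 4.02*y)/(-1.4*y^2 + 3.96*y + 2.31) + (2.8*y - 3.96)*(-2.01*y^2 + 1.89*y - 2.95)/(-1.4*y^2 + 3.96*y + 2.31)^2 = (-5.3136*y^2 - 17.5462*y + 16.0479)/(1.96*y^4 - 11.088*y^3 + 9.2136*y^2 + 18.2952*y + 5.3361)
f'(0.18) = 1.43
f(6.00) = 2.63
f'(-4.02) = 0.00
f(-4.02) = 1.19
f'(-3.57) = 0.01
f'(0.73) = 0.02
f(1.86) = -1.32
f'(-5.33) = -0.01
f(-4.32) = 1.19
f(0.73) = -0.59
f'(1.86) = -1.50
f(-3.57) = 1.19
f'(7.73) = -0.17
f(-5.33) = 1.20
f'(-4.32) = -0.00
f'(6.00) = -0.47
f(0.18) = -0.90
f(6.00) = 2.63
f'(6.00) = -0.47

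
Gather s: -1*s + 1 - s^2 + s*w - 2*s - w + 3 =-s^2 + s*(w - 3) - w + 4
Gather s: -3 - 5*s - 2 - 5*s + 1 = -10*s - 4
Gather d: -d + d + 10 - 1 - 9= 0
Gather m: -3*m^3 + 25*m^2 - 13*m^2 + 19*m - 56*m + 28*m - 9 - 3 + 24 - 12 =-3*m^3 + 12*m^2 - 9*m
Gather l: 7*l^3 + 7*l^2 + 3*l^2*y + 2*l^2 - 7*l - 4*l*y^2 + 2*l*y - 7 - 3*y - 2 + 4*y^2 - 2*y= 7*l^3 + l^2*(3*y + 9) + l*(-4*y^2 + 2*y - 7) + 4*y^2 - 5*y - 9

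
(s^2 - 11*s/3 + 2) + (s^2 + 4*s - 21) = 2*s^2 + s/3 - 19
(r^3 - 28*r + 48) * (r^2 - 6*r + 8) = r^5 - 6*r^4 - 20*r^3 + 216*r^2 - 512*r + 384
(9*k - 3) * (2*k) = 18*k^2 - 6*k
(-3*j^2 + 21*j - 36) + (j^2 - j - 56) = -2*j^2 + 20*j - 92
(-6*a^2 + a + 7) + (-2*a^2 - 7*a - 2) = -8*a^2 - 6*a + 5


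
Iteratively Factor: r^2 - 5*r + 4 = (r - 1)*(r - 4)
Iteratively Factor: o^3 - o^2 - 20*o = (o - 5)*(o^2 + 4*o) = o*(o - 5)*(o + 4)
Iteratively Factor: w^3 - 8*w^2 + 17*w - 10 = (w - 2)*(w^2 - 6*w + 5) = (w - 2)*(w - 1)*(w - 5)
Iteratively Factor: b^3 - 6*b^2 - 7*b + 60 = (b - 5)*(b^2 - b - 12) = (b - 5)*(b + 3)*(b - 4)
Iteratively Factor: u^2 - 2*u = (u - 2)*(u)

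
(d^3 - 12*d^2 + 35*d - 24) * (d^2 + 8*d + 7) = d^5 - 4*d^4 - 54*d^3 + 172*d^2 + 53*d - 168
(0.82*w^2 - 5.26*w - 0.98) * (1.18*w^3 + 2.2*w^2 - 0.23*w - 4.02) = 0.9676*w^5 - 4.4028*w^4 - 12.917*w^3 - 4.2426*w^2 + 21.3706*w + 3.9396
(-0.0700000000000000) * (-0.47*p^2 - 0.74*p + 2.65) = 0.0329*p^2 + 0.0518*p - 0.1855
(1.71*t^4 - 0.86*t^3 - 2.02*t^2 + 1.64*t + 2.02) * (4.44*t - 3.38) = 7.5924*t^5 - 9.5982*t^4 - 6.062*t^3 + 14.1092*t^2 + 3.4256*t - 6.8276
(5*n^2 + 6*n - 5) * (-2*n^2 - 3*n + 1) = -10*n^4 - 27*n^3 - 3*n^2 + 21*n - 5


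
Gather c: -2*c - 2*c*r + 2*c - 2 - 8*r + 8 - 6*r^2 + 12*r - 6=-2*c*r - 6*r^2 + 4*r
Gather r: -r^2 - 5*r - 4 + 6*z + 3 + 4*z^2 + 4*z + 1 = -r^2 - 5*r + 4*z^2 + 10*z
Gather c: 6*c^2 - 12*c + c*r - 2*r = 6*c^2 + c*(r - 12) - 2*r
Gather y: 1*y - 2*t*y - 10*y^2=-10*y^2 + y*(1 - 2*t)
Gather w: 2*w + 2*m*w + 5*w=w*(2*m + 7)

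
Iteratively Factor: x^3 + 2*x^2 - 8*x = (x)*(x^2 + 2*x - 8) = x*(x - 2)*(x + 4)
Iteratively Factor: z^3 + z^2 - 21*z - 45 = (z - 5)*(z^2 + 6*z + 9) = (z - 5)*(z + 3)*(z + 3)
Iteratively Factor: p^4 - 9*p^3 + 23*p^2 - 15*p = (p - 5)*(p^3 - 4*p^2 + 3*p) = p*(p - 5)*(p^2 - 4*p + 3) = p*(p - 5)*(p - 1)*(p - 3)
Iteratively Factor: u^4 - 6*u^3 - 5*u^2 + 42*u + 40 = (u + 2)*(u^3 - 8*u^2 + 11*u + 20) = (u - 5)*(u + 2)*(u^2 - 3*u - 4) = (u - 5)*(u + 1)*(u + 2)*(u - 4)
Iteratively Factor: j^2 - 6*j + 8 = (j - 4)*(j - 2)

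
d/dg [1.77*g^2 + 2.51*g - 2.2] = 3.54*g + 2.51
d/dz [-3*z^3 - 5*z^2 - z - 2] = -9*z^2 - 10*z - 1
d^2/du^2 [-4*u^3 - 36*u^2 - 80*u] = -24*u - 72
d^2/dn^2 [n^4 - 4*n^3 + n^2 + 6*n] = 12*n^2 - 24*n + 2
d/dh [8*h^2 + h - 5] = 16*h + 1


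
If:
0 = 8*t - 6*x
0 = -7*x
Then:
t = 0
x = 0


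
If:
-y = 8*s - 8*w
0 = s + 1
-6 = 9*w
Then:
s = -1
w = -2/3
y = 8/3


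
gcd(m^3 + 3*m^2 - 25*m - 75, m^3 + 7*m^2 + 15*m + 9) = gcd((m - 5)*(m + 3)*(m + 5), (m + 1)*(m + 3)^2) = m + 3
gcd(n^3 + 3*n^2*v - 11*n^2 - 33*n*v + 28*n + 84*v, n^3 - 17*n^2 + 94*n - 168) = n^2 - 11*n + 28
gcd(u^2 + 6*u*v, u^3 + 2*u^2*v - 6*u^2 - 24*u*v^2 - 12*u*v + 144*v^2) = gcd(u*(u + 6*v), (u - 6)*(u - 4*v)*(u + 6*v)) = u + 6*v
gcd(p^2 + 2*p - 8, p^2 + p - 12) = p + 4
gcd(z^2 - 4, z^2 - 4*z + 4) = z - 2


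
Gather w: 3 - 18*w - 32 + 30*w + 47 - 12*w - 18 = 0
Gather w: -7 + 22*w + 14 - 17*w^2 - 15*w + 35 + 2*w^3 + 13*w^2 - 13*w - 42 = 2*w^3 - 4*w^2 - 6*w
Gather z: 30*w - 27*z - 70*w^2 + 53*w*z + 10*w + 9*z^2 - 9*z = -70*w^2 + 40*w + 9*z^2 + z*(53*w - 36)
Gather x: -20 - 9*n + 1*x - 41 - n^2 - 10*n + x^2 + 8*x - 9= -n^2 - 19*n + x^2 + 9*x - 70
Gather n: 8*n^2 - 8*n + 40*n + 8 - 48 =8*n^2 + 32*n - 40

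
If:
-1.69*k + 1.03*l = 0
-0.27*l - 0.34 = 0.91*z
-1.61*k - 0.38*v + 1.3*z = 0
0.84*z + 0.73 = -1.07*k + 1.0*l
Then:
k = 0.42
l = 0.70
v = -3.79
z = -0.58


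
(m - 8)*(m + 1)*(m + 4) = m^3 - 3*m^2 - 36*m - 32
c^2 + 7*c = c*(c + 7)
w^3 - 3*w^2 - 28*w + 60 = (w - 6)*(w - 2)*(w + 5)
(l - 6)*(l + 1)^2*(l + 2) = l^4 - 2*l^3 - 19*l^2 - 28*l - 12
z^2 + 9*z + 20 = (z + 4)*(z + 5)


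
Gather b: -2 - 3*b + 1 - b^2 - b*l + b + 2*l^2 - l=-b^2 + b*(-l - 2) + 2*l^2 - l - 1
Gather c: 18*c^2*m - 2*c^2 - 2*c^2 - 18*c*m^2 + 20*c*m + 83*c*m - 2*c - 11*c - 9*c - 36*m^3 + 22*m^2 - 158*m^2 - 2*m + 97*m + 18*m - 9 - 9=c^2*(18*m - 4) + c*(-18*m^2 + 103*m - 22) - 36*m^3 - 136*m^2 + 113*m - 18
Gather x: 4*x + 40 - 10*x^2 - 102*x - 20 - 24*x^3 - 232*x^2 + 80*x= -24*x^3 - 242*x^2 - 18*x + 20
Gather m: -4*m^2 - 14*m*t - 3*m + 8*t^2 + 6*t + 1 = -4*m^2 + m*(-14*t - 3) + 8*t^2 + 6*t + 1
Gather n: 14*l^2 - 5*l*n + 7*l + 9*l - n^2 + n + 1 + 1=14*l^2 + 16*l - n^2 + n*(1 - 5*l) + 2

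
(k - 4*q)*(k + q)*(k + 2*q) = k^3 - k^2*q - 10*k*q^2 - 8*q^3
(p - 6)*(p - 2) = p^2 - 8*p + 12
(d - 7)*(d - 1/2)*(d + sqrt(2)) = d^3 - 15*d^2/2 + sqrt(2)*d^2 - 15*sqrt(2)*d/2 + 7*d/2 + 7*sqrt(2)/2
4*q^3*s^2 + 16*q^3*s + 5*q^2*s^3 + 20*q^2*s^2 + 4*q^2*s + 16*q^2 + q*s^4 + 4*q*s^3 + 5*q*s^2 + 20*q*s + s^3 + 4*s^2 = (q + s)*(4*q + s)*(s + 4)*(q*s + 1)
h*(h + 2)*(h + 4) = h^3 + 6*h^2 + 8*h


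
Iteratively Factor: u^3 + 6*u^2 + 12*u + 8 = (u + 2)*(u^2 + 4*u + 4) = (u + 2)^2*(u + 2)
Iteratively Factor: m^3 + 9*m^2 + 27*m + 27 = (m + 3)*(m^2 + 6*m + 9) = (m + 3)^2*(m + 3)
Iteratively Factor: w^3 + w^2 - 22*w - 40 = (w + 4)*(w^2 - 3*w - 10) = (w - 5)*(w + 4)*(w + 2)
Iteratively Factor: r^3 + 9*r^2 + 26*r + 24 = (r + 3)*(r^2 + 6*r + 8) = (r + 3)*(r + 4)*(r + 2)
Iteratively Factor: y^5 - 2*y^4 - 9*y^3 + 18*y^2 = (y - 2)*(y^4 - 9*y^2) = y*(y - 2)*(y^3 - 9*y) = y*(y - 3)*(y - 2)*(y^2 + 3*y) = y*(y - 3)*(y - 2)*(y + 3)*(y)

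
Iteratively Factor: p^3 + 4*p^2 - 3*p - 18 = (p + 3)*(p^2 + p - 6) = (p - 2)*(p + 3)*(p + 3)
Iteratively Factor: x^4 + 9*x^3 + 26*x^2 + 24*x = (x)*(x^3 + 9*x^2 + 26*x + 24) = x*(x + 4)*(x^2 + 5*x + 6) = x*(x + 2)*(x + 4)*(x + 3)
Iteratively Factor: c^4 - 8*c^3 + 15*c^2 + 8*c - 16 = (c - 4)*(c^3 - 4*c^2 - c + 4) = (c - 4)^2*(c^2 - 1) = (c - 4)^2*(c + 1)*(c - 1)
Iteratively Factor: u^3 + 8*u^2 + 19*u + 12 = (u + 1)*(u^2 + 7*u + 12) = (u + 1)*(u + 4)*(u + 3)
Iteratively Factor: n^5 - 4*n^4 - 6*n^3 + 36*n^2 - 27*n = (n)*(n^4 - 4*n^3 - 6*n^2 + 36*n - 27) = n*(n - 3)*(n^3 - n^2 - 9*n + 9) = n*(n - 3)*(n + 3)*(n^2 - 4*n + 3) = n*(n - 3)*(n - 1)*(n + 3)*(n - 3)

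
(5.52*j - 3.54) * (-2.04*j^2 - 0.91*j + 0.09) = -11.2608*j^3 + 2.1984*j^2 + 3.7182*j - 0.3186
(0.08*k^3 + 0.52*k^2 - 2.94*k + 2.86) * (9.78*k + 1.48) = 0.7824*k^4 + 5.204*k^3 - 27.9836*k^2 + 23.6196*k + 4.2328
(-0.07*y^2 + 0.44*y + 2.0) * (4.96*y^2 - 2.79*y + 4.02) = -0.3472*y^4 + 2.3777*y^3 + 8.411*y^2 - 3.8112*y + 8.04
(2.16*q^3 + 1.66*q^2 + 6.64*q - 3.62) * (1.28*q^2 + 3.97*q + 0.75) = 2.7648*q^5 + 10.7*q^4 + 16.7094*q^3 + 22.9722*q^2 - 9.3914*q - 2.715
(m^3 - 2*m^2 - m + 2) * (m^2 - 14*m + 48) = m^5 - 16*m^4 + 75*m^3 - 80*m^2 - 76*m + 96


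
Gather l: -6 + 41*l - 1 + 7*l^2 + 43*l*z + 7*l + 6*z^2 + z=7*l^2 + l*(43*z + 48) + 6*z^2 + z - 7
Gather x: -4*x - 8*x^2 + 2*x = -8*x^2 - 2*x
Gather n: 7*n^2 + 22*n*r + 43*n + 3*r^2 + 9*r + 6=7*n^2 + n*(22*r + 43) + 3*r^2 + 9*r + 6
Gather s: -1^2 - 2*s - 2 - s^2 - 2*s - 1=-s^2 - 4*s - 4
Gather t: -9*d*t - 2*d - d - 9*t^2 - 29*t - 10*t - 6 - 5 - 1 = -3*d - 9*t^2 + t*(-9*d - 39) - 12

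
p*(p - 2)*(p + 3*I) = p^3 - 2*p^2 + 3*I*p^2 - 6*I*p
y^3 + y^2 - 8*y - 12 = (y - 3)*(y + 2)^2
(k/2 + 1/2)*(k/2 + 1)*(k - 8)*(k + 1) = k^4/4 - k^3 - 27*k^2/4 - 19*k/2 - 4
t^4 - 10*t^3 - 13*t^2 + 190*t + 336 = (t - 8)*(t - 7)*(t + 2)*(t + 3)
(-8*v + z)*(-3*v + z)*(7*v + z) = 168*v^3 - 53*v^2*z - 4*v*z^2 + z^3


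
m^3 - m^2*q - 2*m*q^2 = m*(m - 2*q)*(m + q)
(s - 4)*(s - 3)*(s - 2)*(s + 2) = s^4 - 7*s^3 + 8*s^2 + 28*s - 48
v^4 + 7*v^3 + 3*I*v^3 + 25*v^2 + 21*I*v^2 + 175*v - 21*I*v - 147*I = (v + 7)*(v - 3*I)*(v - I)*(v + 7*I)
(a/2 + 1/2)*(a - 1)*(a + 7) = a^3/2 + 7*a^2/2 - a/2 - 7/2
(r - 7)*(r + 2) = r^2 - 5*r - 14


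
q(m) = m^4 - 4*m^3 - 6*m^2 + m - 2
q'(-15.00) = -16019.00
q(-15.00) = 62758.00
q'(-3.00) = -179.00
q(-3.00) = 130.00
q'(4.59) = 79.91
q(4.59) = -66.76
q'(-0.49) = 3.53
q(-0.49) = -3.40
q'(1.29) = -25.86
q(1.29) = -16.51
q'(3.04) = -34.00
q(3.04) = -81.38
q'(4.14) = 29.48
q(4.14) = -90.76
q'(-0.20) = 2.89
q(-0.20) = -2.41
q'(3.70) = -5.07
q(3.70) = -95.64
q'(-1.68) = -31.68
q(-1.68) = 6.32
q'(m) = 4*m^3 - 12*m^2 - 12*m + 1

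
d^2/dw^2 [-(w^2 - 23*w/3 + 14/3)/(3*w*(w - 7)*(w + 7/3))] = 2*(-27*w^3 + 54*w^2 + 126*w + 98)/(3*w^3*(27*w^3 + 189*w^2 + 441*w + 343))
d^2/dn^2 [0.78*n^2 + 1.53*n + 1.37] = 1.56000000000000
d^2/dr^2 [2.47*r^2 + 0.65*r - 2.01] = 4.94000000000000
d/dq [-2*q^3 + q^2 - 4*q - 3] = -6*q^2 + 2*q - 4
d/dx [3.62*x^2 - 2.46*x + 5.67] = 7.24*x - 2.46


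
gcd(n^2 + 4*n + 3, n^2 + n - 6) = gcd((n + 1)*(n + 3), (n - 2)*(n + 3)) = n + 3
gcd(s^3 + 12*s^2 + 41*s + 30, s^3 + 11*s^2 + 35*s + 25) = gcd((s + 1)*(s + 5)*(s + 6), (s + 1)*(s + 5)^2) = s^2 + 6*s + 5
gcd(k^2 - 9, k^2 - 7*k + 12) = k - 3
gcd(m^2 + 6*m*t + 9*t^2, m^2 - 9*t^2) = m + 3*t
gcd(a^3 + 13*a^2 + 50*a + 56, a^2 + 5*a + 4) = a + 4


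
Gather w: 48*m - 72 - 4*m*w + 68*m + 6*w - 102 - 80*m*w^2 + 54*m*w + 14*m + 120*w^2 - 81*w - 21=130*m + w^2*(120 - 80*m) + w*(50*m - 75) - 195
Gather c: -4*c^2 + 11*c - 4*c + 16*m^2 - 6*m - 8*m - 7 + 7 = -4*c^2 + 7*c + 16*m^2 - 14*m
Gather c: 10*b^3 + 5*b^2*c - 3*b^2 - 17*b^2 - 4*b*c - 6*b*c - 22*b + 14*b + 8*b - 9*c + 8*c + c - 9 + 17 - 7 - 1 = 10*b^3 - 20*b^2 + c*(5*b^2 - 10*b)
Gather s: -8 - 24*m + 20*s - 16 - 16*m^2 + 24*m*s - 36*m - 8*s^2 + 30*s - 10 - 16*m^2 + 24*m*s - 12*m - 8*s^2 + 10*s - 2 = -32*m^2 - 72*m - 16*s^2 + s*(48*m + 60) - 36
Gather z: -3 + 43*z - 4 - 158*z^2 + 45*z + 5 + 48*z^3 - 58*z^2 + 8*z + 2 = 48*z^3 - 216*z^2 + 96*z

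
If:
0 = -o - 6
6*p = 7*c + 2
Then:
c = 6*p/7 - 2/7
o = -6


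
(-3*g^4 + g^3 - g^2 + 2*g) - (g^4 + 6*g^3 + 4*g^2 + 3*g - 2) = -4*g^4 - 5*g^3 - 5*g^2 - g + 2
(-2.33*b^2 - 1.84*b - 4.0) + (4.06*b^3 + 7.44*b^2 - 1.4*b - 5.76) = 4.06*b^3 + 5.11*b^2 - 3.24*b - 9.76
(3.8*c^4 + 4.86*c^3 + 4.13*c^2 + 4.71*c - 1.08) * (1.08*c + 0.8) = 4.104*c^5 + 8.2888*c^4 + 8.3484*c^3 + 8.3908*c^2 + 2.6016*c - 0.864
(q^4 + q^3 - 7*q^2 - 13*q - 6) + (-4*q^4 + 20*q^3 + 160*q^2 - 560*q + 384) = -3*q^4 + 21*q^3 + 153*q^2 - 573*q + 378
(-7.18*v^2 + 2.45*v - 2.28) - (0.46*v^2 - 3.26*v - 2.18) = -7.64*v^2 + 5.71*v - 0.0999999999999996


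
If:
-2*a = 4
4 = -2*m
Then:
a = -2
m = -2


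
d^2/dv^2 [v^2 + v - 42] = 2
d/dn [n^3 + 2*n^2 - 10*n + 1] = 3*n^2 + 4*n - 10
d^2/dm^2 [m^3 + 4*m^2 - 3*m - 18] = 6*m + 8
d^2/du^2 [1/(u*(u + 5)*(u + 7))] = 2*(6*u^4 + 96*u^3 + 537*u^2 + 1260*u + 1225)/(u^3*(u^6 + 36*u^5 + 537*u^4 + 4248*u^3 + 18795*u^2 + 44100*u + 42875))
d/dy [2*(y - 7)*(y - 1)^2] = 6*(y - 5)*(y - 1)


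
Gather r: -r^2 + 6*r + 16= -r^2 + 6*r + 16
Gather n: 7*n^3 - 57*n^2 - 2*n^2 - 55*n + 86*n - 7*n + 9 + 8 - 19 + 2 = 7*n^3 - 59*n^2 + 24*n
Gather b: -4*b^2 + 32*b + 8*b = -4*b^2 + 40*b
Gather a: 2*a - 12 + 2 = 2*a - 10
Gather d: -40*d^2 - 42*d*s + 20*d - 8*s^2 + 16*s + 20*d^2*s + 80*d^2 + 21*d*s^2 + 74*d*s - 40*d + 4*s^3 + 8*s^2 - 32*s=d^2*(20*s + 40) + d*(21*s^2 + 32*s - 20) + 4*s^3 - 16*s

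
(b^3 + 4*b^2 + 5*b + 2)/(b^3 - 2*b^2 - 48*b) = (b^3 + 4*b^2 + 5*b + 2)/(b*(b^2 - 2*b - 48))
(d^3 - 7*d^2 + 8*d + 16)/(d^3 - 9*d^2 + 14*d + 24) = (d - 4)/(d - 6)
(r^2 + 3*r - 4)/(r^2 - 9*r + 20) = (r^2 + 3*r - 4)/(r^2 - 9*r + 20)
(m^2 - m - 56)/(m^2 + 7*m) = (m - 8)/m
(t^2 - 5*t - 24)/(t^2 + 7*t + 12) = (t - 8)/(t + 4)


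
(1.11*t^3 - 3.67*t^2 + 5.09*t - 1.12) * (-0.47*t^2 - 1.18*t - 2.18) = -0.5217*t^5 + 0.4151*t^4 - 0.4815*t^3 + 2.5208*t^2 - 9.7746*t + 2.4416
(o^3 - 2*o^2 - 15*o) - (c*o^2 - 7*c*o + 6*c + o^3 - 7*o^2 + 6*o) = -c*o^2 + 7*c*o - 6*c + 5*o^2 - 21*o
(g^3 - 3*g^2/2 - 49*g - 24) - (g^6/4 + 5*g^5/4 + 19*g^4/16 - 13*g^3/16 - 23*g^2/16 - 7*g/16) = -g^6/4 - 5*g^5/4 - 19*g^4/16 + 29*g^3/16 - g^2/16 - 777*g/16 - 24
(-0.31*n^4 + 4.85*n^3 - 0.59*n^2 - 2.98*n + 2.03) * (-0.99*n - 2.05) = 0.3069*n^5 - 4.166*n^4 - 9.3584*n^3 + 4.1597*n^2 + 4.0993*n - 4.1615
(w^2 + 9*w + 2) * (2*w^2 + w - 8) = 2*w^4 + 19*w^3 + 5*w^2 - 70*w - 16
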